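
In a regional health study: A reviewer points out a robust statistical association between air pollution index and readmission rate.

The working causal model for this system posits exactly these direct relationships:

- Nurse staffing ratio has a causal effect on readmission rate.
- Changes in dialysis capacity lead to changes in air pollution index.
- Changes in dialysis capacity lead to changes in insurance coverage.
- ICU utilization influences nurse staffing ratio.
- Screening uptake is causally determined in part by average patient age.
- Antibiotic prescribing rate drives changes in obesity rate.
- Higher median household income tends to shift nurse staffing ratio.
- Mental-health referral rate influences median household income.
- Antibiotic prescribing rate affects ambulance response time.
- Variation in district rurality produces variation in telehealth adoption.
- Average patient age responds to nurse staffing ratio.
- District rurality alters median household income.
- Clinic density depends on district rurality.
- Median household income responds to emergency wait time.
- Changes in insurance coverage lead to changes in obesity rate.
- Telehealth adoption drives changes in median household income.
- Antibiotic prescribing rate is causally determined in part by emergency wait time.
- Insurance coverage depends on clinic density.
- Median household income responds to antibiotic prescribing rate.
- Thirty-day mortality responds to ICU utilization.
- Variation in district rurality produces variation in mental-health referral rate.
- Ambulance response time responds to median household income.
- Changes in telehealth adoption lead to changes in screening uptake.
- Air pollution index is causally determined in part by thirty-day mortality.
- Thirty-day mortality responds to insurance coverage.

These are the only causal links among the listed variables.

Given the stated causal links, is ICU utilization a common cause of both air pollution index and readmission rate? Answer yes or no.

yes

ICU utilization has a causal path to air pollution index (ICU utilization → thirty-day mortality → air pollution index) and to readmission rate (ICU utilization → nurse staffing ratio → readmission rate), so it is a common cause of both — a confounder.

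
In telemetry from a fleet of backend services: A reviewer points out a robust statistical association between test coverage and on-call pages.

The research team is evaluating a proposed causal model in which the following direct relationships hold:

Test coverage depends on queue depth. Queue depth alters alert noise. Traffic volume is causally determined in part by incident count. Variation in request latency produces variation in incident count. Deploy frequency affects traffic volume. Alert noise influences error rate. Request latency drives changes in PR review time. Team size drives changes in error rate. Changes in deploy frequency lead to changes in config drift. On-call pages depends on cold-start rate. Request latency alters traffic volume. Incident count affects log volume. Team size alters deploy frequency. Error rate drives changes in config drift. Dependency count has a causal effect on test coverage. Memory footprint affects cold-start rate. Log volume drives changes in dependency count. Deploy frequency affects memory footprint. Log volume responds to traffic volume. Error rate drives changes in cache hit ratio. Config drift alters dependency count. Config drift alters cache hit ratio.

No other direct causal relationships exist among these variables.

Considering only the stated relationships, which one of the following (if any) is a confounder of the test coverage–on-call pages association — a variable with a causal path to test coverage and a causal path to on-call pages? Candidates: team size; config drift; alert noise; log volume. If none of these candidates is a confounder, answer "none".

Team size causes test coverage (team size → error rate → config drift → dependency count → test coverage) and also causes on-call pages (team size → deploy frequency → memory footprint → cold-start rate → on-call pages); it is a common cause of both.
Each of the other candidates lacks a causal path to at least one of test coverage and on-call pages, so they do not confound the relationship.

team size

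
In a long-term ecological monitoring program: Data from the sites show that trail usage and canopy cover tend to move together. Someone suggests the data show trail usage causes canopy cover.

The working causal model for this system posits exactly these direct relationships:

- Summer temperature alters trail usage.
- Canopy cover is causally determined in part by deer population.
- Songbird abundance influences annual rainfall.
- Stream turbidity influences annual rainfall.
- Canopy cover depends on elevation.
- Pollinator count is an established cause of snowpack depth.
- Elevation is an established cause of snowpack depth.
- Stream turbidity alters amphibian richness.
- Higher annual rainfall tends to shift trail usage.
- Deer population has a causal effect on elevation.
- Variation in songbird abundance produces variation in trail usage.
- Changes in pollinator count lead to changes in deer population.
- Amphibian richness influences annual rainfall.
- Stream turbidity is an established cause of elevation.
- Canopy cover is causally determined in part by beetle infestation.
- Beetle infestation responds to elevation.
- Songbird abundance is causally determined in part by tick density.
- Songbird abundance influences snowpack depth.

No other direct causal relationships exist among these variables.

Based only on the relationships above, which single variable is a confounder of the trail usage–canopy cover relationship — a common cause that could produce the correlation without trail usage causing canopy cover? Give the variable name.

Stream turbidity has a causal path to trail usage (stream turbidity → annual rainfall → trail usage) and a separate causal path to canopy cover (stream turbidity → elevation → canopy cover), so it is a common cause of both.
No stated relationship gives trail usage a causal route to canopy cover, so the correlation is explained by the shared upstream cause rather than a direct effect.

stream turbidity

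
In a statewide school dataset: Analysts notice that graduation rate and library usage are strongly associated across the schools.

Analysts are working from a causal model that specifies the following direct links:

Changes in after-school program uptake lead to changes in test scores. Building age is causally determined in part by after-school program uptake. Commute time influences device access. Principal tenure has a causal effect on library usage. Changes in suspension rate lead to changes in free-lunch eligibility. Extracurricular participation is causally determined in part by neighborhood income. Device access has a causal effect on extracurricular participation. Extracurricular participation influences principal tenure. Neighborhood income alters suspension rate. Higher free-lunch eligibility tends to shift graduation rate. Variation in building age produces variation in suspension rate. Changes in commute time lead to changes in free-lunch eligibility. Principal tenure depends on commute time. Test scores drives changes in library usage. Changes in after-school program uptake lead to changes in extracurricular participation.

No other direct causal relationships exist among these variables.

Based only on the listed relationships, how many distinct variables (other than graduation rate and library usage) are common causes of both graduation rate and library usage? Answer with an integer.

3

The common causes are: after-school program uptake (to graduation rate via after-school program uptake → building age → suspension rate → free-lunch eligibility → graduation rate; to library usage via after-school program uptake → test scores → library usage); commute time (to graduation rate via commute time → free-lunch eligibility → graduation rate; to library usage via commute time → principal tenure → library usage); neighborhood income (to graduation rate via neighborhood income → suspension rate → free-lunch eligibility → graduation rate; to library usage via neighborhood income → extracurricular participation → principal tenure → library usage).
Every other variable lacks a causal path to at least one of graduation rate and library usage.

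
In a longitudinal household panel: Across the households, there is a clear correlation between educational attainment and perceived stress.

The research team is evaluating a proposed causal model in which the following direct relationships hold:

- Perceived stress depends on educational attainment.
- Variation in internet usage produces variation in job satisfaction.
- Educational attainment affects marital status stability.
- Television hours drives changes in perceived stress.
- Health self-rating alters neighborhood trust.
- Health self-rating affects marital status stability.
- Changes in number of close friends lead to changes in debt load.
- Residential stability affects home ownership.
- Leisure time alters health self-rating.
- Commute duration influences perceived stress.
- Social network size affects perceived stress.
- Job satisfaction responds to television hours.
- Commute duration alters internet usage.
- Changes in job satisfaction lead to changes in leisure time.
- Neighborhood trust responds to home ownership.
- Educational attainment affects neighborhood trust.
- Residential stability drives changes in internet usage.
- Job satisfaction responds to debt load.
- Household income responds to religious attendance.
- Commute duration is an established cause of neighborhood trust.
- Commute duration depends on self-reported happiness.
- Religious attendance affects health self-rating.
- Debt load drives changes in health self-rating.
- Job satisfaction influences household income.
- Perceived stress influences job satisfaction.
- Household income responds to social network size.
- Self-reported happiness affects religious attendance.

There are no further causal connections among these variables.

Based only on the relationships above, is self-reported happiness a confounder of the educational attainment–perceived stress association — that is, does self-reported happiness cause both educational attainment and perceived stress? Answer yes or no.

Self-reported happiness has no stated causal path to educational attainment. A confounder must cause both variables, so self-reported happiness does not qualify.

no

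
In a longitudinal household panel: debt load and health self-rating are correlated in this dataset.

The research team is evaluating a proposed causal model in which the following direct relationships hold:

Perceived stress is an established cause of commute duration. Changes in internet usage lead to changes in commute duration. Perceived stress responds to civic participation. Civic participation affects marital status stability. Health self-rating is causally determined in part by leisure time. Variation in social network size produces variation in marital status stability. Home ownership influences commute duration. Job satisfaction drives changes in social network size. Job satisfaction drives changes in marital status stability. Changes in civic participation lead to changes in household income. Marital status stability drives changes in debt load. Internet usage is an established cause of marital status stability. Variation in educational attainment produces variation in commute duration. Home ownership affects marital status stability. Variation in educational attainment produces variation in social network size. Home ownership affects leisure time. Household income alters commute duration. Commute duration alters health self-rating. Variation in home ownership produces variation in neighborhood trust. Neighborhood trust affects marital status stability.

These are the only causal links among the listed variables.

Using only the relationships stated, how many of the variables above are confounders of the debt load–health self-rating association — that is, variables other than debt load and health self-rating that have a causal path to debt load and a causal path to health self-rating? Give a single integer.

The common causes are: civic participation (to debt load via civic participation → marital status stability → debt load; to health self-rating via civic participation → household income → commute duration → health self-rating); educational attainment (to debt load via educational attainment → social network size → marital status stability → debt load; to health self-rating via educational attainment → commute duration → health self-rating); home ownership (to debt load via home ownership → marital status stability → debt load; to health self-rating via home ownership → commute duration → health self-rating); internet usage (to debt load via internet usage → marital status stability → debt load; to health self-rating via internet usage → commute duration → health self-rating).
Every other variable lacks a causal path to at least one of debt load and health self-rating.

4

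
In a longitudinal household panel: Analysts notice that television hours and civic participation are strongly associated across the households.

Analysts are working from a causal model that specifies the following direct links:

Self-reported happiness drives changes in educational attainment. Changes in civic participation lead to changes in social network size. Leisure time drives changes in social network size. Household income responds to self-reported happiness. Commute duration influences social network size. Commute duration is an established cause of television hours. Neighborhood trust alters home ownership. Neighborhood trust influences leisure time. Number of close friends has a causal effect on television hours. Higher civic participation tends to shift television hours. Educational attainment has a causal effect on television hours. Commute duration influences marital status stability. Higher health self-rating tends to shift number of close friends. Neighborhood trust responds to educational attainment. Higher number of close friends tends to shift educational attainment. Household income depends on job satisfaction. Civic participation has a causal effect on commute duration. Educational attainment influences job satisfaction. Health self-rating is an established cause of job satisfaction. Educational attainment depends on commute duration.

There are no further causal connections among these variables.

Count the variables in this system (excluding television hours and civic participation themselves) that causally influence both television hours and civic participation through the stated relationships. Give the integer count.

0

No listed variable has a causal path to both television hours and civic participation, so there are no common causes.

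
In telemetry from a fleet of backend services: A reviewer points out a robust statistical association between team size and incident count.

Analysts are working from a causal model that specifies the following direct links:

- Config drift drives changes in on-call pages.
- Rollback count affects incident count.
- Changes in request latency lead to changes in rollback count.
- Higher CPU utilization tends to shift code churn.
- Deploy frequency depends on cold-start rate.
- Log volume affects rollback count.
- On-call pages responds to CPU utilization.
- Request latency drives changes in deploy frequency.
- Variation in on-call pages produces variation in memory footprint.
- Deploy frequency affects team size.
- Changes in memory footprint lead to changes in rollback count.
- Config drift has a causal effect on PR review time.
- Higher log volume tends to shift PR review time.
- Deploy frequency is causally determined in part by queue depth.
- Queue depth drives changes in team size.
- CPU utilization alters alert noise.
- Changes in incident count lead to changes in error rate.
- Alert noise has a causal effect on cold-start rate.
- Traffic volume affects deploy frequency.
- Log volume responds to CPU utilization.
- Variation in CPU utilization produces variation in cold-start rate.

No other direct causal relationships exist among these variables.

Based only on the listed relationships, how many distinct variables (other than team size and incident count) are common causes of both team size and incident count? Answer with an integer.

2

The common causes are: CPU utilization (to team size via CPU utilization → cold-start rate → deploy frequency → team size; to incident count via CPU utilization → log volume → rollback count → incident count); request latency (to team size via request latency → deploy frequency → team size; to incident count via request latency → rollback count → incident count).
Every other variable lacks a causal path to at least one of team size and incident count.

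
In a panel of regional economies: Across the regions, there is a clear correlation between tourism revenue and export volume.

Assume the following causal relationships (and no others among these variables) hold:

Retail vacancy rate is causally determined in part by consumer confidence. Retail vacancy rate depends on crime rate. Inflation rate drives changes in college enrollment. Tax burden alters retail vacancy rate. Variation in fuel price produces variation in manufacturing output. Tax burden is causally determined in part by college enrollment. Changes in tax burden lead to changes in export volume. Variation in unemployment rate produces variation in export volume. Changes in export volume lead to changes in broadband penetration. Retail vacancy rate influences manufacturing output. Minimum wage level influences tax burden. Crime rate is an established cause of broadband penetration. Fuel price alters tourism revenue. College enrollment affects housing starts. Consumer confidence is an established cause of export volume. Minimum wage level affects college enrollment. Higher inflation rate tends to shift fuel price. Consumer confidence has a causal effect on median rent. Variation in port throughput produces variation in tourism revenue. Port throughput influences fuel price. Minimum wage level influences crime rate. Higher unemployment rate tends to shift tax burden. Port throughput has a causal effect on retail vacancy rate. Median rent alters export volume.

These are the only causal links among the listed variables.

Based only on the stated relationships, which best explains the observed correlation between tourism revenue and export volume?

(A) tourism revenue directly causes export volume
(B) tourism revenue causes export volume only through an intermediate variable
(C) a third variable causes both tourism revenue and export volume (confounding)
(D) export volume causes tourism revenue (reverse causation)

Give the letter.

Inflation rate causes tourism revenue (inflation rate → fuel price → tourism revenue) and export volume (inflation rate → college enrollment → tax burden → export volume) — a common cause creating the correlation.
There is no stated path from tourism revenue to export volume or from export volume to tourism revenue, so neither direct nor reverse causation applies.

C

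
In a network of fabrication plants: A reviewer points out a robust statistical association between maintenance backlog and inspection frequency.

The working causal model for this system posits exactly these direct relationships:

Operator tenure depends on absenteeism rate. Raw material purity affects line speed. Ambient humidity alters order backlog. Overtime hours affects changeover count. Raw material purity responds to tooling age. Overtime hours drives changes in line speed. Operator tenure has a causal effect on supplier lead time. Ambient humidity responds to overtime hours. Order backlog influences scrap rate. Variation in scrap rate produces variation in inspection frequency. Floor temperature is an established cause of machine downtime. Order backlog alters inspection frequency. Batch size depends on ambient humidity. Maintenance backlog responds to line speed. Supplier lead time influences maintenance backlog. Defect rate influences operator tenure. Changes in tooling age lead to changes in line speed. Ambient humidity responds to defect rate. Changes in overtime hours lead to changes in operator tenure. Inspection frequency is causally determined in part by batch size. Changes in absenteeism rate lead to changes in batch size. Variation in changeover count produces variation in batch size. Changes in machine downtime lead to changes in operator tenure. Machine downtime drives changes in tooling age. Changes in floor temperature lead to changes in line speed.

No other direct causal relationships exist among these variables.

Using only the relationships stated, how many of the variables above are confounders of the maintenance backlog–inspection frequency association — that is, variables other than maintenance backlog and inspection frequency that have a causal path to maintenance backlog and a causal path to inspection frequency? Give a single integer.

The common causes are: absenteeism rate (to maintenance backlog via absenteeism rate → operator tenure → supplier lead time → maintenance backlog; to inspection frequency via absenteeism rate → batch size → inspection frequency); defect rate (to maintenance backlog via defect rate → operator tenure → supplier lead time → maintenance backlog; to inspection frequency via defect rate → ambient humidity → batch size → inspection frequency); overtime hours (to maintenance backlog via overtime hours → line speed → maintenance backlog; to inspection frequency via overtime hours → ambient humidity → batch size → inspection frequency).
Every other variable lacks a causal path to at least one of maintenance backlog and inspection frequency.

3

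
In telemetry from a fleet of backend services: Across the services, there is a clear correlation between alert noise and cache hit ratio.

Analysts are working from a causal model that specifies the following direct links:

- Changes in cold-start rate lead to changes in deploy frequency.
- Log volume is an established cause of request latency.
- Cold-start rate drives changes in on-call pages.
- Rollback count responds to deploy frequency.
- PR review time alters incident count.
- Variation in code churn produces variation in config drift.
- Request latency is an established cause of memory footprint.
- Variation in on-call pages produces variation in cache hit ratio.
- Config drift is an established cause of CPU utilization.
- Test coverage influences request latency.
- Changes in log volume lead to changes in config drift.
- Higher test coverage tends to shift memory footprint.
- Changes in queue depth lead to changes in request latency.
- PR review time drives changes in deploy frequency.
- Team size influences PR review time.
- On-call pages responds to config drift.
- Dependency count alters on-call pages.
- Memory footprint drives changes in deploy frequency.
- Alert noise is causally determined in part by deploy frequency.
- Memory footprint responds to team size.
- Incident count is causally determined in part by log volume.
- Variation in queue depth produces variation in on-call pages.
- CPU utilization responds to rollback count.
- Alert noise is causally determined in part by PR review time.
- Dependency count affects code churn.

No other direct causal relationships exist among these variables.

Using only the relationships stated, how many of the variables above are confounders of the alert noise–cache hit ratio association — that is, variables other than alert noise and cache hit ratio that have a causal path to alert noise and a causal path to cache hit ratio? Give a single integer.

The common causes are: cold-start rate (to alert noise via cold-start rate → deploy frequency → alert noise; to cache hit ratio via cold-start rate → on-call pages → cache hit ratio); log volume (to alert noise via log volume → request latency → memory footprint → deploy frequency → alert noise; to cache hit ratio via log volume → config drift → on-call pages → cache hit ratio); queue depth (to alert noise via queue depth → request latency → memory footprint → deploy frequency → alert noise; to cache hit ratio via queue depth → on-call pages → cache hit ratio).
Every other variable lacks a causal path to at least one of alert noise and cache hit ratio.

3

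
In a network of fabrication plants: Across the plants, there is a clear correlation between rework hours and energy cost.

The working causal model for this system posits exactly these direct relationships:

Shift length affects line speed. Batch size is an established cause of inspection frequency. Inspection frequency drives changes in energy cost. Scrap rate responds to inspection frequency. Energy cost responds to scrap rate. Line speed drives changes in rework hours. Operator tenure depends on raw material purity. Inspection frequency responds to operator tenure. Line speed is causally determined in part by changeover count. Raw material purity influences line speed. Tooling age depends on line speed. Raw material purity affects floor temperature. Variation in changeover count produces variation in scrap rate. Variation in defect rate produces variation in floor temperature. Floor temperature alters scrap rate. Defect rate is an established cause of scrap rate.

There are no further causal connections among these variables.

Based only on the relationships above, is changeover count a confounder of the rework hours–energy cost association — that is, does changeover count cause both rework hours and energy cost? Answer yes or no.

yes

Changeover count has a causal path to rework hours (changeover count → line speed → rework hours) and to energy cost (changeover count → scrap rate → energy cost), so it is a common cause of both — a confounder.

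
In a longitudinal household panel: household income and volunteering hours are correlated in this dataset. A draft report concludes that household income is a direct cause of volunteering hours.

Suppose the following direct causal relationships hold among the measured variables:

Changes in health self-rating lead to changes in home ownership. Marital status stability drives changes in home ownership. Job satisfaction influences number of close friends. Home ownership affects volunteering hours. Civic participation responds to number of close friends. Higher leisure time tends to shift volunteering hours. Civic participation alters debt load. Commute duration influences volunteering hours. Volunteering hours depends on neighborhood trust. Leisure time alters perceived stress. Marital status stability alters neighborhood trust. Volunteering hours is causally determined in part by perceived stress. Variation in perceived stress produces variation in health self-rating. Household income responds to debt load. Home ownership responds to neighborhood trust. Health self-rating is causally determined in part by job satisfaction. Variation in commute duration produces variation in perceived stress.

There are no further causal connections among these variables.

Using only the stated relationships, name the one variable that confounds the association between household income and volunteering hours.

Job satisfaction has a causal path to household income (job satisfaction → number of close friends → civic participation → debt load → household income) and a separate causal path to volunteering hours (job satisfaction → health self-rating → home ownership → volunteering hours), so it is a common cause of both.
No stated relationship gives household income a causal route to volunteering hours, so the correlation is explained by the shared upstream cause rather than a direct effect.

job satisfaction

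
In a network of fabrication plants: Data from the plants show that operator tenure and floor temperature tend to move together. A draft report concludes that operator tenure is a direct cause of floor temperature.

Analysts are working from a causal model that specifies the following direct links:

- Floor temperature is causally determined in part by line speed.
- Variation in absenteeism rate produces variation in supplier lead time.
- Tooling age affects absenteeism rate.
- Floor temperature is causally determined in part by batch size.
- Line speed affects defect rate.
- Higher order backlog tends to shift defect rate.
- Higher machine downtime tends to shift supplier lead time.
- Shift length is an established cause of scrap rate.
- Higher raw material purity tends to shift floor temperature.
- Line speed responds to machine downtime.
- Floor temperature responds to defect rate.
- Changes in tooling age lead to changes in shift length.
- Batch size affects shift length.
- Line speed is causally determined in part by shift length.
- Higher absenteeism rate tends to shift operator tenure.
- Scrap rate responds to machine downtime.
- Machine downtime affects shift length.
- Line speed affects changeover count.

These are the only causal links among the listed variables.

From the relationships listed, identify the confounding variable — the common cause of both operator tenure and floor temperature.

Tooling age has a causal path to operator tenure (tooling age → absenteeism rate → operator tenure) and a separate causal path to floor temperature (tooling age → shift length → line speed → floor temperature), so it is a common cause of both.
No stated relationship gives operator tenure a causal route to floor temperature, so the correlation is explained by the shared upstream cause rather than a direct effect.

tooling age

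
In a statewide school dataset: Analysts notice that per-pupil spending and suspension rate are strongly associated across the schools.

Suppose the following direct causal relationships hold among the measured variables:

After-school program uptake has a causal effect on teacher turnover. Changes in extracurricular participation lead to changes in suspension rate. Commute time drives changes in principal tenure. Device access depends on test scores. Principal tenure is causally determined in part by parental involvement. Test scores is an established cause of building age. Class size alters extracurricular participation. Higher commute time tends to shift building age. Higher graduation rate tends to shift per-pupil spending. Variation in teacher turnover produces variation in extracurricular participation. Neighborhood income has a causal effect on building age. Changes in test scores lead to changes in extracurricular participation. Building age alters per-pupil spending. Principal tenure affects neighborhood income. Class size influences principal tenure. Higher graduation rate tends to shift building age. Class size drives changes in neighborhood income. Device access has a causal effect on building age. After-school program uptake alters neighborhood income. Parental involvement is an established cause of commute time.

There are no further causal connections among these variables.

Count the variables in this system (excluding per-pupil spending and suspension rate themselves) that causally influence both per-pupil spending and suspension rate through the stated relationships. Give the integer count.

The common causes are: after-school program uptake (to per-pupil spending via after-school program uptake → neighborhood income → building age → per-pupil spending; to suspension rate via after-school program uptake → teacher turnover → extracurricular participation → suspension rate); class size (to per-pupil spending via class size → neighborhood income → building age → per-pupil spending; to suspension rate via class size → extracurricular participation → suspension rate); test scores (to per-pupil spending via test scores → building age → per-pupil spending; to suspension rate via test scores → extracurricular participation → suspension rate).
Every other variable lacks a causal path to at least one of per-pupil spending and suspension rate.

3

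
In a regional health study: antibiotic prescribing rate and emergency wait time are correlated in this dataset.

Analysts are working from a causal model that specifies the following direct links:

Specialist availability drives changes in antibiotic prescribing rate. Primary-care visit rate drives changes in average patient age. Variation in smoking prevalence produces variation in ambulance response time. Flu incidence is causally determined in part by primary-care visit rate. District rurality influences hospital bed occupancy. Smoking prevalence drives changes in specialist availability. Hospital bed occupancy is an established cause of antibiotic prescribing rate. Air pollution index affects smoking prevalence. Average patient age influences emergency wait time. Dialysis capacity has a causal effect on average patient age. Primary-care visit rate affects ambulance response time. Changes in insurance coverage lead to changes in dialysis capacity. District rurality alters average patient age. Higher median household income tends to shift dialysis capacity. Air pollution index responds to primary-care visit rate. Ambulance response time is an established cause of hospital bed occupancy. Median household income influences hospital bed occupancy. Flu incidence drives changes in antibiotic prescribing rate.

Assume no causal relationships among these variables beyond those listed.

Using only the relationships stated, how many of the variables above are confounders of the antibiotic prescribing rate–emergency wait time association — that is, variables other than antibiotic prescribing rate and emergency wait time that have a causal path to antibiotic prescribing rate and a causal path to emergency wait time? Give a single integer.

3

The common causes are: district rurality (to antibiotic prescribing rate via district rurality → hospital bed occupancy → antibiotic prescribing rate; to emergency wait time via district rurality → average patient age → emergency wait time); median household income (to antibiotic prescribing rate via median household income → hospital bed occupancy → antibiotic prescribing rate; to emergency wait time via median household income → dialysis capacity → average patient age → emergency wait time); primary-care visit rate (to antibiotic prescribing rate via primary-care visit rate → flu incidence → antibiotic prescribing rate; to emergency wait time via primary-care visit rate → average patient age → emergency wait time).
Every other variable lacks a causal path to at least one of antibiotic prescribing rate and emergency wait time.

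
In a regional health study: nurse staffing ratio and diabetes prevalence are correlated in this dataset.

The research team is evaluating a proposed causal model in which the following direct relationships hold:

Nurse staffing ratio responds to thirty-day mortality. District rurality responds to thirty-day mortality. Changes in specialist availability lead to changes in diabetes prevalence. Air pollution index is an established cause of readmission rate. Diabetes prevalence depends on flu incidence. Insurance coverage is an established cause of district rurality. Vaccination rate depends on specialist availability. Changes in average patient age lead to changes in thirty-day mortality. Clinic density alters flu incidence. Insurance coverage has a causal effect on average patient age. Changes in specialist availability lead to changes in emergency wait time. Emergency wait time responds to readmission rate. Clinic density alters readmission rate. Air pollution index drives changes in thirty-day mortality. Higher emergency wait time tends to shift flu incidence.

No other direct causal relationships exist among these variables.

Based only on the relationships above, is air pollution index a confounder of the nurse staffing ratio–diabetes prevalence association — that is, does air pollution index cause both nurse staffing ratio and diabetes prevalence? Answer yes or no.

yes

Air pollution index has a causal path to nurse staffing ratio (air pollution index → thirty-day mortality → nurse staffing ratio) and to diabetes prevalence (air pollution index → readmission rate → emergency wait time → flu incidence → diabetes prevalence), so it is a common cause of both — a confounder.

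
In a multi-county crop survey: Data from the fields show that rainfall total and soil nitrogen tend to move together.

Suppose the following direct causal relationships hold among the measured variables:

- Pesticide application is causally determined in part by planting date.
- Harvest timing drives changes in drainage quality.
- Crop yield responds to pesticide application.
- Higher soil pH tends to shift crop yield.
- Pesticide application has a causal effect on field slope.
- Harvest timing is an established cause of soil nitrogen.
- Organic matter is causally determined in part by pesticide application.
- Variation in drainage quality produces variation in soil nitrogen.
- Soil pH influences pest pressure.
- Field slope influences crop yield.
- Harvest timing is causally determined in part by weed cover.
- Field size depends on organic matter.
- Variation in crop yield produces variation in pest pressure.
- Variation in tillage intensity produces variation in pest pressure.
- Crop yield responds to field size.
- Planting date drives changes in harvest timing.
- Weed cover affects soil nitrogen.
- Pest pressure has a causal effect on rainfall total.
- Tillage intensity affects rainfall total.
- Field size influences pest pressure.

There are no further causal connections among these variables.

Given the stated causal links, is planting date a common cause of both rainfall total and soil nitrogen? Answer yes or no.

Planting date has a causal path to rainfall total (planting date → pesticide application → crop yield → pest pressure → rainfall total) and to soil nitrogen (planting date → harvest timing → soil nitrogen), so it is a common cause of both — a confounder.

yes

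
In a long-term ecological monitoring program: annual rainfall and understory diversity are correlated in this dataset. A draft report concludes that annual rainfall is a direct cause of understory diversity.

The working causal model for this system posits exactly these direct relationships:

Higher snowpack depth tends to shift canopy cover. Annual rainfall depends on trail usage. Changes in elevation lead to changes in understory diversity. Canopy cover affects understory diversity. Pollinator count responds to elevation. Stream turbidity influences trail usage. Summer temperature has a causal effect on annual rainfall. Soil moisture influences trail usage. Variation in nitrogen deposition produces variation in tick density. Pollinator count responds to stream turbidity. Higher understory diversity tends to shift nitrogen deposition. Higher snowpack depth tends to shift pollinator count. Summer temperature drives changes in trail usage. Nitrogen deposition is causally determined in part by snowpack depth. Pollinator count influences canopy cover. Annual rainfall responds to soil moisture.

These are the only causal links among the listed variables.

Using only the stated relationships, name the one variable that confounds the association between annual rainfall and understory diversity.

stream turbidity

Stream turbidity has a causal path to annual rainfall (stream turbidity → trail usage → annual rainfall) and a separate causal path to understory diversity (stream turbidity → pollinator count → canopy cover → understory diversity), so it is a common cause of both.
No stated relationship gives annual rainfall a causal route to understory diversity, so the correlation is explained by the shared upstream cause rather than a direct effect.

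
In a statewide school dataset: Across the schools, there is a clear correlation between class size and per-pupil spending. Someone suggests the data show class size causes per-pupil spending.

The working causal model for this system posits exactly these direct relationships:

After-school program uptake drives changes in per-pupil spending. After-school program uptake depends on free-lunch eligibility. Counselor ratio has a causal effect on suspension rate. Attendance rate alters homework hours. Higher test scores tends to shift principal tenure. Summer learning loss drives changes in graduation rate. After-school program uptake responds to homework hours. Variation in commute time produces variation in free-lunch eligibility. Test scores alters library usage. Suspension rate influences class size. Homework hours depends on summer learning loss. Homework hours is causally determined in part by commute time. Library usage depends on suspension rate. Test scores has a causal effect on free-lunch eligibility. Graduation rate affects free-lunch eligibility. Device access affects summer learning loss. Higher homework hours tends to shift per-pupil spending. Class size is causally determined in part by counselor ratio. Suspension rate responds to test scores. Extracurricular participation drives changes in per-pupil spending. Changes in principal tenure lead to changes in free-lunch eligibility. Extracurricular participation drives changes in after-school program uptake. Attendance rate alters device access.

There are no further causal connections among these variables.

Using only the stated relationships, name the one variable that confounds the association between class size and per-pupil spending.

test scores

Test scores has a causal path to class size (test scores → suspension rate → class size) and a separate causal path to per-pupil spending (test scores → free-lunch eligibility → after-school program uptake → per-pupil spending), so it is a common cause of both.
No stated relationship gives class size a causal route to per-pupil spending, so the correlation is explained by the shared upstream cause rather than a direct effect.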